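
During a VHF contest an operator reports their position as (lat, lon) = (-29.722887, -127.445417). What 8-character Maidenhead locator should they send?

CG60gg66

Add 180° to longitude and 90° to latitude: 52.55458, 60.27711.
Field: lon ⌊52.55458/20⌋ = 2 → C; lat ⌊60.27711/10⌋ = 6 → G.
Square: lon ⌊12.55458/2⌋ = 6; lat ⌊0.27711/1⌋ = 0.
Subsquare: lon ⌊0.55458/0.0833333⌋ = 6 → g; lat ⌊0.27711/0.0416667⌋ = 6 → g.
Extended square: lon ⌊0.05458/0.00833333⌋ = 6; lat ⌊0.02711/0.00416667⌋ = 6.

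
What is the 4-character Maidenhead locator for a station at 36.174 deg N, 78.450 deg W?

FM06

Offset from 180°W / 90°S: lon 101.55°, lat 126.17°.
Field: lon ⌊101.55/20⌋ = 5 → F; lat ⌊126.17/10⌋ = 12 → M.
Square: lon ⌊1.55/2⌋ = 0; lat ⌊6.17/1⌋ = 6.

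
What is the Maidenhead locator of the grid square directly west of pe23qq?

PE23pq

Longitude subsquare q = 16; −1 → 15 = p.
The latitude characters are unchanged.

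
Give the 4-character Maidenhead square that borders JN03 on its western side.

Longitude square 0; −1 → -1, wraps to 9, carry into field.
Longitude field J = 9; −1 → 8 = I.
The latitude characters are unchanged.

IN93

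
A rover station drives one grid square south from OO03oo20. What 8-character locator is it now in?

OO03on29

Latitude extended square 0; −1 → -1, wraps to 9, carry into subsquare.
Latitude subsquare o = 14; −1 → 13 = n.
The longitude characters are unchanged.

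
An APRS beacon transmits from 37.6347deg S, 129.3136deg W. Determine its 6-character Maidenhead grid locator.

CF52ii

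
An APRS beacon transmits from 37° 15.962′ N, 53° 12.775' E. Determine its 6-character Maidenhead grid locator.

LM67og

Offset from 180°W / 90°S: lon 233.2129°, lat 127.2660°.
Field: lon ⌊233.2129/20⌋ = 11 → L; lat ⌊127.2660/10⌋ = 12 → M.
Square: lon ⌊13.2129/2⌋ = 6; lat ⌊7.2660/1⌋ = 7.
Subsquare: lon ⌊1.2129/0.0833333⌋ = 14 → o; lat ⌊0.2660/0.0416667⌋ = 6 → g.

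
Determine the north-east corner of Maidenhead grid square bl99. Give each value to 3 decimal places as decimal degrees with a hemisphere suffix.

Field B=1, L=11: +1·20° lon, +11·10° lat → SW at lon -160°, lat 20°.
Square 9, 9: +9·2° lon, +9·1° lat → SW at lon -142°, lat 29°.
Cell spans 2° lon × 1° lat. NE corner is SW corner plus one full cell.
latitude 30.000° N, longitude 140.000° W.

30.000° N, 140.000° W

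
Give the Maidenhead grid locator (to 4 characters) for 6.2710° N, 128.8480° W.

Shift to the Maidenhead origin (180°W, 90°S): lon 51.15, lat 96.27.
Field: lon ⌊51.15/20⌋ = 2 → C; lat ⌊96.27/10⌋ = 9 → J.
Square: lon ⌊11.15/2⌋ = 5; lat ⌊6.27/1⌋ = 6.

CJ56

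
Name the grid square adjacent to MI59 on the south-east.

MI68

Longitude square 5; +1 → 6.
Latitude square 9; −1 → 8.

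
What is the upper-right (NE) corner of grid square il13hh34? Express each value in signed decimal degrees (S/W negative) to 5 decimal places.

23.31250, -17.38333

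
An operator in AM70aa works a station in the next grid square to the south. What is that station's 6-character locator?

AL79ax

Latitude subsquare a = 0; −1 → -1, wraps to 23 = x, carry into square.
Latitude square 0; −1 → -1, wraps to 9, carry into field.
Latitude field M = 12; −1 → 11 = L.
The longitude characters are unchanged.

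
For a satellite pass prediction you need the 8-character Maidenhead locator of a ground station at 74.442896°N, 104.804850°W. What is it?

DQ74ok36

Offset from 180°W / 90°S: lon 75.19515°, lat 164.44290°.
Field: lon ⌊75.19515/20⌋ = 3 → D; lat ⌊164.44290/10⌋ = 16 → Q.
Square: lon ⌊15.19515/2⌋ = 7; lat ⌊4.44290/1⌋ = 4.
Subsquare: lon ⌊1.19515/0.0833333⌋ = 14 → o; lat ⌊0.44290/0.0416667⌋ = 10 → k.
Extended square: lon ⌊0.02848/0.00833333⌋ = 3; lat ⌊0.02623/0.00416667⌋ = 6.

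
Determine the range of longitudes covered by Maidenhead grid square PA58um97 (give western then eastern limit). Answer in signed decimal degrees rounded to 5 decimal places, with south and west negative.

Field P=15, A=0: +15·20° lon, +0·10° lat → SW at lon 120°, lat -90°.
Square 5, 8: +5·2° lon, +8·1° lat → SW at lon 130°, lat -82°.
Subsquare u=20, m=12: +20·0.0833333° lon, +12·0.0416667° lat → SW at lon 131.667°, lat -81.5°.
Extended square 9, 7: +9·0.00833333° lon, +7·0.00416667° lat → SW at lon 131.742°, lat -81.4708°.
Cell spans 0.00833333° lon × 0.00416667° lat.
west 131.74167, east 131.75000.

131.74167, 131.75000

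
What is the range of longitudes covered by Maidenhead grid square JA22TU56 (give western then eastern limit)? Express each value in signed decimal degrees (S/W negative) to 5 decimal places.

5.62500, 5.63333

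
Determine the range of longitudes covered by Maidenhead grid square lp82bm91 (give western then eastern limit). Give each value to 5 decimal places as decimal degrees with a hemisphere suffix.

56.15833° E, 56.16667° E

Field L=11, P=15: +11·20° lon, +15·10° lat → SW at lon 40°, lat 60°.
Square 8, 2: +8·2° lon, +2·1° lat → SW at lon 56°, lat 62°.
Subsquare b=1, m=12: +1·0.0833333° lon, +12·0.0416667° lat → SW at lon 56.0833°, lat 62.5°.
Extended square 9, 1: +9·0.00833333° lon, +1·0.00416667° lat → SW at lon 56.1583°, lat 62.5042°.
Cell spans 0.00833333° lon × 0.00416667° lat.
west 56.15833° E, east 56.16667° E.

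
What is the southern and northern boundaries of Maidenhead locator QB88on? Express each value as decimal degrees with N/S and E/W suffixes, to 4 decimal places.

71.4583° S, 71.4167° S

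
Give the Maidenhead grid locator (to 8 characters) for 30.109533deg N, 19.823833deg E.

Add 180° to longitude and 90° to latitude: 199.82383, 120.10953.
Field: lon ⌊199.82383/20⌋ = 9 → J; lat ⌊120.10953/10⌋ = 12 → M.
Square: lon ⌊19.82383/2⌋ = 9; lat ⌊0.10953/1⌋ = 0.
Subsquare: lon ⌊1.82383/0.0833333⌋ = 21 → v; lat ⌊0.10953/0.0416667⌋ = 2 → c.
Extended square: lon ⌊0.07383/0.00833333⌋ = 8; lat ⌊0.02620/0.00416667⌋ = 6.

JM90vc86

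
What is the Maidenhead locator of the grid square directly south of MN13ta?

MN12tx

Latitude subsquare a = 0; −1 → -1, wraps to 23 = x, carry into square.
Latitude square 3; −1 → 2.
The longitude characters are unchanged.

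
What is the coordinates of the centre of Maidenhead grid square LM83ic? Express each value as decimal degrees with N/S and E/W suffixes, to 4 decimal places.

33.1042° N, 56.7083° E

Field L=11, M=12: +11·20° lon, +12·10° lat → SW at lon 40°, lat 30°.
Square 8, 3: +8·2° lon, +3·1° lat → SW at lon 56°, lat 33°.
Subsquare i=8, c=2: +8·0.0833333° lon, +2·0.0416667° lat → SW at lon 56.6667°, lat 33.0833°.
Cell spans 0.0833333° lon × 0.0416667° lat. Centre is SW corner plus half of each.
latitude 33.1042° N, longitude 56.7083° E.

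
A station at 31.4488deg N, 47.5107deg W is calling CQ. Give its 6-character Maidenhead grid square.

GM61fk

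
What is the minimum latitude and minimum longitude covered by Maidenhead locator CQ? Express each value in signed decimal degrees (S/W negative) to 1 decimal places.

70.0, -140.0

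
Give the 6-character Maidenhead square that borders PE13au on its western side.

PE03xu

Longitude subsquare a = 0; −1 → -1, wraps to 23 = x, carry into square.
Longitude square 1; −1 → 0.
The latitude characters are unchanged.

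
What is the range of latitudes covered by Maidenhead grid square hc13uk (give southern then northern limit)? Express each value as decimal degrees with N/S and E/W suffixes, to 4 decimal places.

66.5833° S, 66.5417° S

Field H=7, C=2: +7·20° lon, +2·10° lat → SW at lon -40°, lat -70°.
Square 1, 3: +1·2° lon, +3·1° lat → SW at lon -38°, lat -67°.
Subsquare u=20, k=10: +20·0.0833333° lon, +10·0.0416667° lat → SW at lon -36.3333°, lat -66.5833°.
Cell spans 0.0833333° lon × 0.0416667° lat.
south 66.5833° S, north 66.5417° S.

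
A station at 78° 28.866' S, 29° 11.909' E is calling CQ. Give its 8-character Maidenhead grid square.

KB41om34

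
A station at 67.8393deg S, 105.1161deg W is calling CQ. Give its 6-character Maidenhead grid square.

DC72kd

Offset from 180°W / 90°S: lon 74.8839°, lat 22.1607°.
Field: lon ⌊74.8839/20⌋ = 3 → D; lat ⌊22.1607/10⌋ = 2 → C.
Square: lon ⌊14.8839/2⌋ = 7; lat ⌊2.1607/1⌋ = 2.
Subsquare: lon ⌊0.8839/0.0833333⌋ = 10 → k; lat ⌊0.1607/0.0416667⌋ = 3 → d.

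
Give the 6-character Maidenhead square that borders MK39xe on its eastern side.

Longitude subsquare x = 23; +1 → 24, wraps to 0 = a, carry into square.
Longitude square 3; +1 → 4.
The latitude characters are unchanged.

MK49ae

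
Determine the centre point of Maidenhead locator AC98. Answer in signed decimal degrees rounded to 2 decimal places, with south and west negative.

Field A=0, C=2: +0·20° lon, +2·10° lat → SW at lon -180°, lat -70°.
Square 9, 8: +9·2° lon, +8·1° lat → SW at lon -162°, lat -62°.
Cell spans 2° lon × 1° lat. Centre is SW corner plus half of each.
latitude -61.50, longitude -161.00.

-61.50, -161.00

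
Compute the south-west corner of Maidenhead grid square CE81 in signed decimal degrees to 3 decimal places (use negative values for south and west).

Field C=2, E=4: +2·20° lon, +4·10° lat → SW at lon -140°, lat -50°.
Square 8, 1: +8·2° lon, +1·1° lat → SW at lon -124°, lat -49°.
latitude -49.000, longitude -124.000.

-49.000, -124.000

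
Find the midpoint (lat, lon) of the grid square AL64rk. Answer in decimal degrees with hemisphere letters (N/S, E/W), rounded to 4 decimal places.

24.4375° N, 166.5417° W

Field A=0, L=11: +0·20° lon, +11·10° lat → SW at lon -180°, lat 20°.
Square 6, 4: +6·2° lon, +4·1° lat → SW at lon -168°, lat 24°.
Subsquare r=17, k=10: +17·0.0833333° lon, +10·0.0416667° lat → SW at lon -166.583°, lat 24.4167°.
Cell spans 0.0833333° lon × 0.0416667° lat. Centre is SW corner plus half of each.
latitude 24.4375° N, longitude 166.5417° W.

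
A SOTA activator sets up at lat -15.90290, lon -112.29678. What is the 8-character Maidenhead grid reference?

Shift to the Maidenhead origin (180°W, 90°S): lon 67.70322, lat 74.09710.
Field: 67.70322/20 → 3 → D, 74.09710/10 → 7 → H; chars DH.
Square: 7.70322/2 → 3, 4.09710/1 → 4; chars 34.
Subsquare: 1.70322/0.0833333 → 20 → u, 0.09710/0.0416667 → 2 → c; chars uc.
Extended square: 0.03655/0.00833333 → 4, 0.01377/0.00416667 → 3; chars 43.

DH34uc43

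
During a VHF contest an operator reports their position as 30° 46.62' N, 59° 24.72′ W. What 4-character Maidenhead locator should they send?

GM00

Offset from 180°W / 90°S: lon 120.59°, lat 120.78°.
Field (20°×10°, letters A–R): 120.59/20 → 6 → G, 120.78/10 → 12 → M; chars GM.
Square (2°×1°, digits 0–9): 0.59/2 → 0, 0.78/1 → 0; chars 00.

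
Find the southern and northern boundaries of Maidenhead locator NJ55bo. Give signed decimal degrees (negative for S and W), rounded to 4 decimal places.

Field N=13, J=9: +13·20° lon, +9·10° lat → SW at lon 80°, lat 0°.
Square 5, 5: +5·2° lon, +5·1° lat → SW at lon 90°, lat 5°.
Subsquare b=1, o=14: +1·0.0833333° lon, +14·0.0416667° lat → SW at lon 90.0833°, lat 5.58333°.
Cell spans 0.0833333° lon × 0.0416667° lat.
south 5.5833, north 5.6250.

5.5833, 5.6250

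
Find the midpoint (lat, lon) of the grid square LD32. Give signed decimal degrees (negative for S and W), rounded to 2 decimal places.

-57.50, 47.00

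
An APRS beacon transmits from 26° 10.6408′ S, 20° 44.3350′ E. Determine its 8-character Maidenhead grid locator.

Offset from 180°W / 90°S: lon 200.73892°, lat 63.82265°.
Field (20°×10°, letters A–R): lon ⌊200.73892/20⌋ = 10 → K; lat ⌊63.82265/10⌋ = 6 → G.
Square (2°×1°, digits 0–9): lon ⌊0.73892/2⌋ = 0; lat ⌊3.82265/1⌋ = 3.
Subsquare (5′×2.5′, letters a–x): lon ⌊0.73892/0.0833333⌋ = 8 → i; lat ⌊0.82265/0.0416667⌋ = 19 → t.
Extended square (30″×15″, digits 0–9): lon ⌊0.07225/0.00833333⌋ = 8; lat ⌊0.03099/0.00416667⌋ = 7.

KG03it87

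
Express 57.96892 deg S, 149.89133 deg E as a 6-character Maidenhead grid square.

QD42wa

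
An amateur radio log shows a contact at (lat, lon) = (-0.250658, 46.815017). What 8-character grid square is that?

LI39jr79

Add 180° to longitude and 90° to latitude: 226.81502, 89.74934.
Field: lon ⌊226.81502/20⌋ = 11 → L; lat ⌊89.74934/10⌋ = 8 → I.
Square: lon ⌊6.81502/2⌋ = 3; lat ⌊9.74934/1⌋ = 9.
Subsquare: lon ⌊0.81502/0.0833333⌋ = 9 → j; lat ⌊0.74934/0.0416667⌋ = 17 → r.
Extended square: lon ⌊0.06502/0.00833333⌋ = 7; lat ⌊0.04101/0.00416667⌋ = 9.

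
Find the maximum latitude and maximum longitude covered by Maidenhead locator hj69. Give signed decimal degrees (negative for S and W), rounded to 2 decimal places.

10.00, -26.00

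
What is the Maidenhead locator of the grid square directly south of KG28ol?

KG28ok

Latitude subsquare l = 11; −1 → 10 = k.
The longitude characters are unchanged.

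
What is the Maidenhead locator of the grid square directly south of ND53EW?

Latitude subsquare w = 22; −1 → 21 = v.
The longitude characters are unchanged.

ND53ev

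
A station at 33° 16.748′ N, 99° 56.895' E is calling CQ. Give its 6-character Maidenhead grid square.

NM93xg

Offset from 180°W / 90°S: lon 279.9483°, lat 123.2791°.
Field: 279.9483/20 → 13 → N, 123.2791/10 → 12 → M; chars NM.
Square: 19.9483/2 → 9, 3.2791/1 → 3; chars 93.
Subsquare: 1.9483/0.0833333 → 23 → x, 0.2791/0.0416667 → 6 → g; chars xg.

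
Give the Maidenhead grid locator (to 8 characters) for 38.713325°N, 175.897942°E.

RM78wr71

Offset from 180°W / 90°S: lon 355.89794°, lat 128.71332°.
Field (20°×10°, letters A–R): lon ⌊355.89794/20⌋ = 17 → R; lat ⌊128.71332/10⌋ = 12 → M.
Square (2°×1°, digits 0–9): lon ⌊15.89794/2⌋ = 7; lat ⌊8.71332/1⌋ = 8.
Subsquare (5′×2.5′, letters a–x): lon ⌊1.89794/0.0833333⌋ = 22 → w; lat ⌊0.71332/0.0416667⌋ = 17 → r.
Extended square (30″×15″, digits 0–9): lon ⌊0.06461/0.00833333⌋ = 7; lat ⌊0.00499/0.00416667⌋ = 1.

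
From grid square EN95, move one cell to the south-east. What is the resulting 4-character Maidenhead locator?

Longitude square 9; +1 → 10, wraps to 0, carry into field.
Longitude field E = 4; +1 → 5 = F.
Latitude square 5; −1 → 4.

FN04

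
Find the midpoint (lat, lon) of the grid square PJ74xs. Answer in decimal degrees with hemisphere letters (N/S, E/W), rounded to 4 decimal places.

4.7708° N, 135.9583° E

Field P=15, J=9: +15·20° lon, +9·10° lat → SW at lon 120°, lat 0°.
Square 7, 4: +7·2° lon, +4·1° lat → SW at lon 134°, lat 4°.
Subsquare x=23, s=18: +23·0.0833333° lon, +18·0.0416667° lat → SW at lon 135.917°, lat 4.75°.
Cell spans 0.0833333° lon × 0.0416667° lat. Centre is SW corner plus half of each.
latitude 4.7708° N, longitude 135.9583° E.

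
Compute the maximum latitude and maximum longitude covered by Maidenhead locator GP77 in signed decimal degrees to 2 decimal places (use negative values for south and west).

68.00, -44.00

Field G=6, P=15: +6·20° lon, +15·10° lat → SW at lon -60°, lat 60°.
Square 7, 7: +7·2° lon, +7·1° lat → SW at lon -46°, lat 67°.
Cell spans 2° lon × 1° lat. NE corner is SW corner plus one full cell.
latitude 68.00, longitude -44.00.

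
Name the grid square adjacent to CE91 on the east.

DE01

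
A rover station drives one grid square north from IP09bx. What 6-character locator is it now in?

Latitude subsquare x = 23; +1 → 24, wraps to 0 = a, carry into square.
Latitude square 9; +1 → 10, wraps to 0, carry into field.
Latitude field P = 15; +1 → 16 = Q.
The longitude characters are unchanged.

IQ00ba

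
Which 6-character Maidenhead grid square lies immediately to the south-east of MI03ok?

MI03pj

Longitude subsquare o = 14; +1 → 15 = p.
Latitude subsquare k = 10; −1 → 9 = j.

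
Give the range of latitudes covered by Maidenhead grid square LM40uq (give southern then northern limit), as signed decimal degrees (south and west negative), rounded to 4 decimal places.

30.6667, 30.7083

Field L=11, M=12: +11·20° lon, +12·10° lat → SW at lon 40°, lat 30°.
Square 4, 0: +4·2° lon, +0·1° lat → SW at lon 48°, lat 30°.
Subsquare u=20, q=16: +20·0.0833333° lon, +16·0.0416667° lat → SW at lon 49.6667°, lat 30.6667°.
Cell spans 0.0833333° lon × 0.0416667° lat.
south 30.6667, north 30.7083.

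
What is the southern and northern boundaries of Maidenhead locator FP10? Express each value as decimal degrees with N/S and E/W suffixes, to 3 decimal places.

60.000° N, 61.000° N

Field F=5, P=15: +5·20° lon, +15·10° lat → SW at lon -80°, lat 60°.
Square 1, 0: +1·2° lon, +0·1° lat → SW at lon -78°, lat 60°.
Cell spans 2° lon × 1° lat.
south 60.000° N, north 61.000° N.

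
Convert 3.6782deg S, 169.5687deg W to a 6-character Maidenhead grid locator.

AI56fh

Shift to the Maidenhead origin (180°W, 90°S): lon 10.4313, lat 86.3218.
Field (20°×10°, letters A–R): 10.4313/20 → 0 → A, 86.3218/10 → 8 → I; chars AI.
Square (2°×1°, digits 0–9): 10.4313/2 → 5, 6.3218/1 → 6; chars 56.
Subsquare (5′×2.5′, letters a–x): 0.4313/0.0833333 → 5 → f, 0.3218/0.0416667 → 7 → h; chars fh.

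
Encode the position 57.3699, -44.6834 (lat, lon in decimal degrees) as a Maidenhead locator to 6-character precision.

GO77pi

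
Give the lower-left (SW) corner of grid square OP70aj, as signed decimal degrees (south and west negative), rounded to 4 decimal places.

60.3750, 114.0000

Field O=14, P=15: +14·20° lon, +15·10° lat → SW at lon 100°, lat 60°.
Square 7, 0: +7·2° lon, +0·1° lat → SW at lon 114°, lat 60°.
Subsquare a=0, j=9: +0·0.0833333° lon, +9·0.0416667° lat → SW at lon 114°, lat 60.375°.
latitude 60.3750, longitude 114.0000.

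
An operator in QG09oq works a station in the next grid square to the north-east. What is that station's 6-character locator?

Longitude subsquare o = 14; +1 → 15 = p.
Latitude subsquare q = 16; +1 → 17 = r.

QG09pr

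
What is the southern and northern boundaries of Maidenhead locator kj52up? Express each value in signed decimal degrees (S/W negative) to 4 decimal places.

Field K=10, J=9: +10·20° lon, +9·10° lat → SW at lon 20°, lat 0°.
Square 5, 2: +5·2° lon, +2·1° lat → SW at lon 30°, lat 2°.
Subsquare u=20, p=15: +20·0.0833333° lon, +15·0.0416667° lat → SW at lon 31.6667°, lat 2.625°.
Cell spans 0.0833333° lon × 0.0416667° lat.
south 2.6250, north 2.6667.

2.6250, 2.6667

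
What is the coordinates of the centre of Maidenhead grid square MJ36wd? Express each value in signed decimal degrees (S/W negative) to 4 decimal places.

6.1458, 67.8750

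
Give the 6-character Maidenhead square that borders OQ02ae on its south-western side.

NQ92xd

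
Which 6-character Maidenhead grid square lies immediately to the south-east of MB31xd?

MB41ac

Longitude subsquare x = 23; +1 → 24, wraps to 0 = a, carry into square.
Longitude square 3; +1 → 4.
Latitude subsquare d = 3; −1 → 2 = c.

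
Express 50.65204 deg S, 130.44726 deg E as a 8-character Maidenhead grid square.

PD59fi33

Offset from 180°W / 90°S: lon 310.44726°, lat 39.34796°.
Field: 310.44726/20 → 15 → P, 39.34796/10 → 3 → D; chars PD.
Square: 10.44726/2 → 5, 9.34796/1 → 9; chars 59.
Subsquare: 0.44726/0.0833333 → 5 → f, 0.34796/0.0416667 → 8 → i; chars fi.
Extended square: 0.03059/0.00833333 → 3, 0.01463/0.00416667 → 3; chars 33.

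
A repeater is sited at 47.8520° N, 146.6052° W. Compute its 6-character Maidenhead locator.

Shift to the Maidenhead origin (180°W, 90°S): lon 33.3948, lat 137.8520.
Field (20°×10°, letters A–R): lon ⌊33.3948/20⌋ = 1 → B; lat ⌊137.8520/10⌋ = 13 → N.
Square (2°×1°, digits 0–9): lon ⌊13.3948/2⌋ = 6; lat ⌊7.8520/1⌋ = 7.
Subsquare (5′×2.5′, letters a–x): lon ⌊1.3948/0.0833333⌋ = 16 → q; lat ⌊0.8520/0.0416667⌋ = 20 → u.

BN67qu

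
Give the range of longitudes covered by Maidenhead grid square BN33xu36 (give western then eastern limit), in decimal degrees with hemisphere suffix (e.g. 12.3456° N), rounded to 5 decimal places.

152.05833° W, 152.05000° W

Field B=1, N=13: +1·20° lon, +13·10° lat → SW at lon -160°, lat 40°.
Square 3, 3: +3·2° lon, +3·1° lat → SW at lon -154°, lat 43°.
Subsquare x=23, u=20: +23·0.0833333° lon, +20·0.0416667° lat → SW at lon -152.083°, lat 43.8333°.
Extended square 3, 6: +3·0.00833333° lon, +6·0.00416667° lat → SW at lon -152.058°, lat 43.8583°.
Cell spans 0.00833333° lon × 0.00416667° lat.
west 152.05833° W, east 152.05000° W.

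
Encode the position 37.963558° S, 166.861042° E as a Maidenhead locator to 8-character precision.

RF32ka38

Shift to the Maidenhead origin (180°W, 90°S): lon 346.86104, lat 52.03644.
Field (20°×10°, letters A–R): lon ⌊346.86104/20⌋ = 17 → R; lat ⌊52.03644/10⌋ = 5 → F.
Square (2°×1°, digits 0–9): lon ⌊6.86104/2⌋ = 3; lat ⌊2.03644/1⌋ = 2.
Subsquare (5′×2.5′, letters a–x): lon ⌊0.86104/0.0833333⌋ = 10 → k; lat ⌊0.03644/0.0416667⌋ = 0 → a.
Extended square (30″×15″, digits 0–9): lon ⌊0.02771/0.00833333⌋ = 3; lat ⌊0.03644/0.00416667⌋ = 8.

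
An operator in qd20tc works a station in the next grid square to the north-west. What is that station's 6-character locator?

Longitude subsquare t = 19; −1 → 18 = s.
Latitude subsquare c = 2; +1 → 3 = d.

QD20sd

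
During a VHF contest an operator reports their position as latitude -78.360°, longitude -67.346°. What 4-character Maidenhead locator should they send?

Shift to the Maidenhead origin (180°W, 90°S): lon 112.65, lat 11.64.
Field: 112.65/20 → 5 → F, 11.64/10 → 1 → B; chars FB.
Square: 12.65/2 → 6, 1.64/1 → 1; chars 61.

FB61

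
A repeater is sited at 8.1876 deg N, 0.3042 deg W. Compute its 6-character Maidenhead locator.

IJ98ue

Shift to the Maidenhead origin (180°W, 90°S): lon 179.6958, lat 98.1876.
Field (20°×10°, letters A–R): 179.6958/20 → 8 → I, 98.1876/10 → 9 → J; chars IJ.
Square (2°×1°, digits 0–9): 19.6958/2 → 9, 8.1876/1 → 8; chars 98.
Subsquare (5′×2.5′, letters a–x): 1.6958/0.0833333 → 20 → u, 0.1876/0.0416667 → 4 → e; chars ue.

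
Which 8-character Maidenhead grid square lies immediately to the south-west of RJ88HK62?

Longitude extended square 6; −1 → 5.
Latitude extended square 2; −1 → 1.

RJ88hk51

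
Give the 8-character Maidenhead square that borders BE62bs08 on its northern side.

BE62bs09

Latitude extended square 8; +1 → 9.
The longitude characters are unchanged.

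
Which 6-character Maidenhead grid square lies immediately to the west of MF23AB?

MF13xb

Longitude subsquare a = 0; −1 → -1, wraps to 23 = x, carry into square.
Longitude square 2; −1 → 1.
The latitude characters are unchanged.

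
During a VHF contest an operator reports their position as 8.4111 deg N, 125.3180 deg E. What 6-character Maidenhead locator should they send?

Add 180° to longitude and 90° to latitude: 305.3180, 98.4111.
Field: lon ⌊305.3180/20⌋ = 15 → P; lat ⌊98.4111/10⌋ = 9 → J.
Square: lon ⌊5.3180/2⌋ = 2; lat ⌊8.4111/1⌋ = 8.
Subsquare: lon ⌊1.3180/0.0833333⌋ = 15 → p; lat ⌊0.4111/0.0416667⌋ = 9 → j.

PJ28pj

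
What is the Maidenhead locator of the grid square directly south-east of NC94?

OC03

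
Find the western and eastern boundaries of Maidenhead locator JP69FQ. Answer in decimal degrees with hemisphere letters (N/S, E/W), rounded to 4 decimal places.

Field J=9, P=15: +9·20° lon, +15·10° lat → SW at lon 0°, lat 60°.
Square 6, 9: +6·2° lon, +9·1° lat → SW at lon 12°, lat 69°.
Subsquare f=5, q=16: +5·0.0833333° lon, +16·0.0416667° lat → SW at lon 12.4167°, lat 69.6667°.
Cell spans 0.0833333° lon × 0.0416667° lat.
west 12.4167° E, east 12.5000° E.

12.4167° E, 12.5000° E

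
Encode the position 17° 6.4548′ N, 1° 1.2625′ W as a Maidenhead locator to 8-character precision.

IK97lc75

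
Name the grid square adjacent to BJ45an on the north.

Latitude subsquare n = 13; +1 → 14 = o.
The longitude characters are unchanged.

BJ45ao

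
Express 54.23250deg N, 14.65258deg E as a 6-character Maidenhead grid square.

JO74hf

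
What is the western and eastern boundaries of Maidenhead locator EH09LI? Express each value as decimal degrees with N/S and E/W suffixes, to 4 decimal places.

Field E=4, H=7: +4·20° lon, +7·10° lat → SW at lon -100°, lat -20°.
Square 0, 9: +0·2° lon, +9·1° lat → SW at lon -100°, lat -11°.
Subsquare l=11, i=8: +11·0.0833333° lon, +8·0.0416667° lat → SW at lon -99.0833°, lat -10.6667°.
Cell spans 0.0833333° lon × 0.0416667° lat.
west 99.0833° W, east 99.0000° W.

99.0833° W, 99.0000° W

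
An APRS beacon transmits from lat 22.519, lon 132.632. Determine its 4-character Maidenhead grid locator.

Shift to the Maidenhead origin (180°W, 90°S): lon 312.63, lat 112.52.
Field: lon ⌊312.63/20⌋ = 15 → P; lat ⌊112.52/10⌋ = 11 → L.
Square: lon ⌊12.63/2⌋ = 6; lat ⌊2.52/1⌋ = 2.

PL62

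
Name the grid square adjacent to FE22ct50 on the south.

Latitude extended square 0; −1 → -1, wraps to 9, carry into subsquare.
Latitude subsquare t = 19; −1 → 18 = s.
The longitude characters are unchanged.

FE22cs59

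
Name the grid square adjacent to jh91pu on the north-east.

JH91qv

Longitude subsquare p = 15; +1 → 16 = q.
Latitude subsquare u = 20; +1 → 21 = v.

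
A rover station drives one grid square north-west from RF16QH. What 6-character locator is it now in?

Longitude subsquare q = 16; −1 → 15 = p.
Latitude subsquare h = 7; +1 → 8 = i.

RF16pi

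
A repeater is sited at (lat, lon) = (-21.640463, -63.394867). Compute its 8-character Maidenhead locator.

FG88hi26

Shift to the Maidenhead origin (180°W, 90°S): lon 116.60513, lat 68.35954.
Field: 116.60513/20 → 5 → F, 68.35954/10 → 6 → G; chars FG.
Square: 16.60513/2 → 8, 8.35954/1 → 8; chars 88.
Subsquare: 0.60513/0.0833333 → 7 → h, 0.35954/0.0416667 → 8 → i; chars hi.
Extended square: 0.02180/0.00833333 → 2, 0.02620/0.00416667 → 6; chars 26.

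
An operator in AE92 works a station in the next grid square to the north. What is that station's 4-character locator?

Latitude square 2; +1 → 3.
The longitude characters are unchanged.

AE93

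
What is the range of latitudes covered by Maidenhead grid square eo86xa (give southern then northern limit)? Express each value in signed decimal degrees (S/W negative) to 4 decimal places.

56.0000, 56.0417

Field E=4, O=14: +4·20° lon, +14·10° lat → SW at lon -100°, lat 50°.
Square 8, 6: +8·2° lon, +6·1° lat → SW at lon -84°, lat 56°.
Subsquare x=23, a=0: +23·0.0833333° lon, +0·0.0416667° lat → SW at lon -82.0833°, lat 56°.
Cell spans 0.0833333° lon × 0.0416667° lat.
south 56.0000, north 56.0417.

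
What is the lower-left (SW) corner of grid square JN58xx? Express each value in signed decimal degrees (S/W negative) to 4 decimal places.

48.9583, 11.9167

Field J=9, N=13: +9·20° lon, +13·10° lat → SW at lon 0°, lat 40°.
Square 5, 8: +5·2° lon, +8·1° lat → SW at lon 10°, lat 48°.
Subsquare x=23, x=23: +23·0.0833333° lon, +23·0.0416667° lat → SW at lon 11.9167°, lat 48.9583°.
latitude 48.9583, longitude 11.9167.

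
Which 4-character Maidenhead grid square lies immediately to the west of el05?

DL95

Longitude square 0; −1 → -1, wraps to 9, carry into field.
Longitude field E = 4; −1 → 3 = D.
The latitude characters are unchanged.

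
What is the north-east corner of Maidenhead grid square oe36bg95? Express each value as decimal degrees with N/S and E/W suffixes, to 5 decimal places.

Field O=14, E=4: +14·20° lon, +4·10° lat → SW at lon 100°, lat -50°.
Square 3, 6: +3·2° lon, +6·1° lat → SW at lon 106°, lat -44°.
Subsquare b=1, g=6: +1·0.0833333° lon, +6·0.0416667° lat → SW at lon 106.083°, lat -43.75°.
Extended square 9, 5: +9·0.00833333° lon, +5·0.00416667° lat → SW at lon 106.158°, lat -43.7292°.
Cell spans 0.00833333° lon × 0.00416667° lat. NE corner is SW corner plus one full cell.
latitude 43.72500° S, longitude 106.16667° E.

43.72500° S, 106.16667° E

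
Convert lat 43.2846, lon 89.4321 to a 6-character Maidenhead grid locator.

Offset from 180°W / 90°S: lon 269.4321°, lat 133.2846°.
Field (20°×10°, letters A–R): 269.4321/20 → 13 → N, 133.2846/10 → 13 → N; chars NN.
Square (2°×1°, digits 0–9): 9.4321/2 → 4, 3.2846/1 → 3; chars 43.
Subsquare (5′×2.5′, letters a–x): 1.4321/0.0833333 → 17 → r, 0.2846/0.0416667 → 6 → g; chars rg.

NN43rg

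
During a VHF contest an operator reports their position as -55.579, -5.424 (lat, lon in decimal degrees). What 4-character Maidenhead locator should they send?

Offset from 180°W / 90°S: lon 174.58°, lat 34.42°.
Field: 174.58/20 → 8 → I, 34.42/10 → 3 → D; chars ID.
Square: 14.58/2 → 7, 4.42/1 → 4; chars 74.

ID74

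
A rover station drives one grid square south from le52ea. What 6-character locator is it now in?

LE51ex

Latitude subsquare a = 0; −1 → -1, wraps to 23 = x, carry into square.
Latitude square 2; −1 → 1.
The longitude characters are unchanged.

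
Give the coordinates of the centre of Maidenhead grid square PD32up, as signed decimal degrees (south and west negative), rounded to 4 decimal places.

-57.3542, 127.7083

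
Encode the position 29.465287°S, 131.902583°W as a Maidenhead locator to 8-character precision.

Offset from 180°W / 90°S: lon 48.09742°, lat 60.53471°.
Field: lon ⌊48.09742/20⌋ = 2 → C; lat ⌊60.53471/10⌋ = 6 → G.
Square: lon ⌊8.09742/2⌋ = 4; lat ⌊0.53471/1⌋ = 0.
Subsquare: lon ⌊0.09742/0.0833333⌋ = 1 → b; lat ⌊0.53471/0.0416667⌋ = 12 → m.
Extended square: lon ⌊0.01408/0.00833333⌋ = 1; lat ⌊0.03471/0.00416667⌋ = 8.

CG40bm18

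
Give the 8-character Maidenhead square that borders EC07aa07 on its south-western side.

DC97xa96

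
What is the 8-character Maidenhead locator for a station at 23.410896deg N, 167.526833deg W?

Offset from 180°W / 90°S: lon 12.47317°, lat 113.41090°.
Field: lon ⌊12.47317/20⌋ = 0 → A; lat ⌊113.41090/10⌋ = 11 → L.
Square: lon ⌊12.47317/2⌋ = 6; lat ⌊3.41090/1⌋ = 3.
Subsquare: lon ⌊0.47317/0.0833333⌋ = 5 → f; lat ⌊0.41090/0.0416667⌋ = 9 → j.
Extended square: lon ⌊0.05650/0.00833333⌋ = 6; lat ⌊0.03590/0.00416667⌋ = 8.

AL63fj68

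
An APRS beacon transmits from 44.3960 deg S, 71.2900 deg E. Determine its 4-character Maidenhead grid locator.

Shift to the Maidenhead origin (180°W, 90°S): lon 251.29, lat 45.60.
Field: lon ⌊251.29/20⌋ = 12 → M; lat ⌊45.60/10⌋ = 4 → E.
Square: lon ⌊11.29/2⌋ = 5; lat ⌊5.60/1⌋ = 5.

ME55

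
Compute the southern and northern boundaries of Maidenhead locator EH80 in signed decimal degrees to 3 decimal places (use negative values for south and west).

-20.000, -19.000

Field E=4, H=7: +4·20° lon, +7·10° lat → SW at lon -100°, lat -20°.
Square 8, 0: +8·2° lon, +0·1° lat → SW at lon -84°, lat -20°.
Cell spans 2° lon × 1° lat.
south -20.000, north -19.000.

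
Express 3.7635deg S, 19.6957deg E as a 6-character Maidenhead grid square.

Add 180° to longitude and 90° to latitude: 199.6957, 86.2365.
Field: 199.6957/20 → 9 → J, 86.2365/10 → 8 → I; chars JI.
Square: 19.6957/2 → 9, 6.2365/1 → 6; chars 96.
Subsquare: 1.6957/0.0833333 → 20 → u, 0.2365/0.0416667 → 5 → f; chars uf.

JI96uf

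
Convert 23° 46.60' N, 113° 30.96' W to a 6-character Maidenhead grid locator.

DL33fs

Shift to the Maidenhead origin (180°W, 90°S): lon 66.4840, lat 113.7767.
Field: 66.4840/20 → 3 → D, 113.7767/10 → 11 → L; chars DL.
Square: 6.4840/2 → 3, 3.7767/1 → 3; chars 33.
Subsquare: 0.4840/0.0833333 → 5 → f, 0.7767/0.0416667 → 18 → s; chars fs.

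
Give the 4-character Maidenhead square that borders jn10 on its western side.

Longitude square 1; −1 → 0.
The latitude characters are unchanged.

JN00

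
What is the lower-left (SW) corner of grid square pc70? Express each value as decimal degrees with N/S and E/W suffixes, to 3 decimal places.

70.000° S, 134.000° E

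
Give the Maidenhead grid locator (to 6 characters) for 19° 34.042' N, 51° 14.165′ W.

GK49jn

Add 180° to longitude and 90° to latitude: 128.7639, 109.5674.
Field: lon ⌊128.7639/20⌋ = 6 → G; lat ⌊109.5674/10⌋ = 10 → K.
Square: lon ⌊8.7639/2⌋ = 4; lat ⌊9.5674/1⌋ = 9.
Subsquare: lon ⌊0.7639/0.0833333⌋ = 9 → j; lat ⌊0.5674/0.0416667⌋ = 13 → n.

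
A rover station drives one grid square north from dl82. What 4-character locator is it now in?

DL83

Latitude square 2; +1 → 3.
The longitude characters are unchanged.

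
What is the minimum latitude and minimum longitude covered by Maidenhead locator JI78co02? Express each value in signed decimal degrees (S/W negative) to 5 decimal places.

Field J=9, I=8: +9·20° lon, +8·10° lat → SW at lon 0°, lat -10°.
Square 7, 8: +7·2° lon, +8·1° lat → SW at lon 14°, lat -2°.
Subsquare c=2, o=14: +2·0.0833333° lon, +14·0.0416667° lat → SW at lon 14.1667°, lat -1.41667°.
Extended square 0, 2: +0·0.00833333° lon, +2·0.00416667° lat → SW at lon 14.1667°, lat -1.40833°.
latitude -1.40833, longitude 14.16667.

-1.40833, 14.16667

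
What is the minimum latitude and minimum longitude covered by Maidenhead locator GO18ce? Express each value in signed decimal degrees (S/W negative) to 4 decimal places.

58.1667, -57.8333

Field G=6, O=14: +6·20° lon, +14·10° lat → SW at lon -60°, lat 50°.
Square 1, 8: +1·2° lon, +8·1° lat → SW at lon -58°, lat 58°.
Subsquare c=2, e=4: +2·0.0833333° lon, +4·0.0416667° lat → SW at lon -57.8333°, lat 58.1667°.
latitude 58.1667, longitude -57.8333.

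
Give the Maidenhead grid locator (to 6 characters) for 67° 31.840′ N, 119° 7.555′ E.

Add 180° to longitude and 90° to latitude: 299.1259, 157.5307.
Field: lon ⌊299.1259/20⌋ = 14 → O; lat ⌊157.5307/10⌋ = 15 → P.
Square: lon ⌊19.1259/2⌋ = 9; lat ⌊7.5307/1⌋ = 7.
Subsquare: lon ⌊1.1259/0.0833333⌋ = 13 → n; lat ⌊0.5307/0.0416667⌋ = 12 → m.

OP97nm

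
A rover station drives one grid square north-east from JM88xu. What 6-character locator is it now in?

Longitude subsquare x = 23; +1 → 24, wraps to 0 = a, carry into square.
Longitude square 8; +1 → 9.
Latitude subsquare u = 20; +1 → 21 = v.

JM98av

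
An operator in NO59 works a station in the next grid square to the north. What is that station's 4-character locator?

NP50

Latitude square 9; +1 → 10, wraps to 0, carry into field.
Latitude field O = 14; +1 → 15 = P.
The longitude characters are unchanged.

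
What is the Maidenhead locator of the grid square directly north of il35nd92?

Latitude extended square 2; +1 → 3.
The longitude characters are unchanged.

IL35nd93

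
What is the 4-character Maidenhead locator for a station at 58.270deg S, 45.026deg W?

GD71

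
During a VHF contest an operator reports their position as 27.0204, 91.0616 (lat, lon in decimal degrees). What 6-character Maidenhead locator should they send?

Shift to the Maidenhead origin (180°W, 90°S): lon 271.0616, lat 117.0204.
Field: lon ⌊271.0616/20⌋ = 13 → N; lat ⌊117.0204/10⌋ = 11 → L.
Square: lon ⌊11.0616/2⌋ = 5; lat ⌊7.0204/1⌋ = 7.
Subsquare: lon ⌊1.0616/0.0833333⌋ = 12 → m; lat ⌊0.0204/0.0416667⌋ = 0 → a.

NL57ma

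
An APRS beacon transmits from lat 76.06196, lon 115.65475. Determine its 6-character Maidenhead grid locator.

OQ76tb

Offset from 180°W / 90°S: lon 295.6548°, lat 166.0620°.
Field: 295.6548/20 → 14 → O, 166.0620/10 → 16 → Q; chars OQ.
Square: 15.6548/2 → 7, 6.0620/1 → 6; chars 76.
Subsquare: 1.6548/0.0833333 → 19 → t, 0.0620/0.0416667 → 1 → b; chars tb.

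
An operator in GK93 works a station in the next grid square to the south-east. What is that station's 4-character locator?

HK02

Longitude square 9; +1 → 10, wraps to 0, carry into field.
Longitude field G = 6; +1 → 7 = H.
Latitude square 3; −1 → 2.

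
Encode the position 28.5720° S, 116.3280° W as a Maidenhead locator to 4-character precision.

DG11

Offset from 180°W / 90°S: lon 63.67°, lat 61.43°.
Field (20°×10°, letters A–R): lon ⌊63.67/20⌋ = 3 → D; lat ⌊61.43/10⌋ = 6 → G.
Square (2°×1°, digits 0–9): lon ⌊3.67/2⌋ = 1; lat ⌊1.43/1⌋ = 1.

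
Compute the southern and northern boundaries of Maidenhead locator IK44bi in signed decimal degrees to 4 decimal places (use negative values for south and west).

Field I=8, K=10: +8·20° lon, +10·10° lat → SW at lon -20°, lat 10°.
Square 4, 4: +4·2° lon, +4·1° lat → SW at lon -12°, lat 14°.
Subsquare b=1, i=8: +1·0.0833333° lon, +8·0.0416667° lat → SW at lon -11.9167°, lat 14.3333°.
Cell spans 0.0833333° lon × 0.0416667° lat.
south 14.3333, north 14.3750.

14.3333, 14.3750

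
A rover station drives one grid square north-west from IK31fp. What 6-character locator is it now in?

IK31eq

Longitude subsquare f = 5; −1 → 4 = e.
Latitude subsquare p = 15; +1 → 16 = q.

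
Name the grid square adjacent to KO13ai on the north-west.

KO03xj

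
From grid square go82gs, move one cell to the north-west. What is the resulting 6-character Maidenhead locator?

GO82ft

Longitude subsquare g = 6; −1 → 5 = f.
Latitude subsquare s = 18; +1 → 19 = t.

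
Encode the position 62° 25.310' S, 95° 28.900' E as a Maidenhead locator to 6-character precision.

NC77rn

Offset from 180°W / 90°S: lon 275.4817°, lat 27.5782°.
Field: 275.4817/20 → 13 → N, 27.5782/10 → 2 → C; chars NC.
Square: 15.4817/2 → 7, 7.5782/1 → 7; chars 77.
Subsquare: 1.4817/0.0833333 → 17 → r, 0.5782/0.0416667 → 13 → n; chars rn.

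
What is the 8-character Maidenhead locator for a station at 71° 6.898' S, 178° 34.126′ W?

Shift to the Maidenhead origin (180°W, 90°S): lon 1.43123, lat 18.88503.
Field: 1.43123/20 → 0 → A, 18.88503/10 → 1 → B; chars AB.
Square: 1.43123/2 → 0, 8.88503/1 → 8; chars 08.
Subsquare: 1.43123/0.0833333 → 17 → r, 0.88503/0.0416667 → 21 → v; chars rv.
Extended square: 0.01457/0.00833333 → 1, 0.01003/0.00416667 → 2; chars 12.

AB08rv12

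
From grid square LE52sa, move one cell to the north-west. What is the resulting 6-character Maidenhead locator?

LE52rb

Longitude subsquare s = 18; −1 → 17 = r.
Latitude subsquare a = 0; +1 → 1 = b.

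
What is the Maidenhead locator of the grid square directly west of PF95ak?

PF85xk

Longitude subsquare a = 0; −1 → -1, wraps to 23 = x, carry into square.
Longitude square 9; −1 → 8.
The latitude characters are unchanged.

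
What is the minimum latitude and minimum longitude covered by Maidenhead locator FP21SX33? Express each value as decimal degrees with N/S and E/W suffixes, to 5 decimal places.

61.97083° N, 74.47500° W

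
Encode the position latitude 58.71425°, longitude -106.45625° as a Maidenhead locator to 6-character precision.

DO68sr

Offset from 180°W / 90°S: lon 73.5438°, lat 148.7142°.
Field (20°×10°, letters A–R): lon ⌊73.5438/20⌋ = 3 → D; lat ⌊148.7142/10⌋ = 14 → O.
Square (2°×1°, digits 0–9): lon ⌊13.5438/2⌋ = 6; lat ⌊8.7142/1⌋ = 8.
Subsquare (5′×2.5′, letters a–x): lon ⌊1.5438/0.0833333⌋ = 18 → s; lat ⌊0.7142/0.0416667⌋ = 17 → r.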